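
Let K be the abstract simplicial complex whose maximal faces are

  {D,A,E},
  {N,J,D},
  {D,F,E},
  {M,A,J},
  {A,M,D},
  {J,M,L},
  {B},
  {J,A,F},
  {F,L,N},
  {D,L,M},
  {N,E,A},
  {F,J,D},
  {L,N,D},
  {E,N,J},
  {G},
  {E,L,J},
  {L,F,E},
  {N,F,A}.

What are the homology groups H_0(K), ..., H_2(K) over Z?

H_0 = Z^3,  H_1 = Z^2,  H_2 = Z.

Take the total order A < B < D < E < F < G < J < L < M < N on the vertex set. Then K (dimension 2) consists of the simplices:

  0-simplices (10): A, B, D, E, F, G, J, L, M, N
  1-simplices (24): AD, AE, AF, AJ, AM, AN, DE, DF, DJ, DL, DM, DN, EF, EJ, EL, EN, FJ, FL, FN, JL, JM, JN, LM, LN
  2-simplices (16): ADE, ADM, AEN, AFJ, AFN, AJM, DEF, DFJ, DJN, DLM, DLN, EFL, EJL, EJN, FLN, JLM

so the chain groups are C_0 ≅ Z^10, C_1 ≅ Z^24, C_2 ≅ Z^16.

The boundary map ∂_1: C_1 → C_0 maps an edge to its endpoints' difference, ∂[p,q] = q − p.
The resulting 10×24 matrix has rank 7, and its Smith normal form has invariant factors (1,1,1,1,1,1,1).

Boundary ∂_2: C_2 → C_1 sends each 2-simplex [p,q,r] to [q,r] − [p,r] + [p,q]. For instance
  ∂DJN = JN − DN + DJ,
  ∂JLM = LM − JM + JL.
The 24×16 boundary matrix has rank 15 and Smith normal form diag(1,1,1,1,1,1,1,1,1,1,1,1,1,1,1).

From H_k ≅ ker(∂_k) / im(∂_{k+1}) we obtain:

  H_0: rank C_0 − rank ∂_1 = 10 − 7 = 3, and the invariant factors of ∂_1 are all 1, so H_0 ≅ Z^3.
  H_1: rank ker ∂_1 − rank ∂_2 = (24 − 7) − 15 = 2, and the invariant factors of ∂_2 are all 1, so H_1 ≅ Z^2.
  H_2: rank ker ∂_2 − rank ∂_3 = (16 − 15) − 0 = 1, and there is no ∂_3, so H_2 ≅ Z.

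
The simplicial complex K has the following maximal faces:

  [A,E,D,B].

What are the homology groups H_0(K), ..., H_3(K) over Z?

H_0 = Z,  H_1 = 0,  H_2 = 0,  H_3 = 0.

Take the total order A < B < D < E on the vertex set. Then K (dimension 3) consists of the simplices:

  0-simplices (4): A, B, D, E
  1-simplices (6): AB, AD, AE, BD, BE, DE
  2-simplices (4): ABD, ABE, ADE, BDE
  3-simplices (1): ABDE

giving chain groups C_0 ≅ Z^4, C_1 ≅ Z^6, C_2 ≅ Z^4, C_3 ≅ Z^1.

The boundary map ∂_1: C_1 → C_0 is given by ∂[p,q] = [q] − [p]. For instance
  ∂AD = D − A.
The resulting 4×6 matrix has rank 3, and its Smith normal form has invariant factors (1,1,1).

∂_2: C_2 → C_1 acts by ∂[p,q,r] = [q,r] − [p,r] + [p,q]. For instance
  ∂ABD = BD − AD + AB,
  ∂ABE = BE − AE + AB.
As a 6×4 matrix over Z this has rank 3, with invariant factors (1,1,1).

∂_3: C_3 → C_2 sends each 3-simplex σ to the alternating sum Σ_i (−1)^i (σ with its i-th vertex removed). For instance
  ∂ABDE = BDE − ADE + ABE − ABD.
The 4×1 boundary matrix has rank 1 and Smith normal form diag(1).

Reading off H_k = ker ∂_k / im ∂_{k+1}:

  H_0: rank C_0 − rank ∂_1 = 4 − 3 = 1, and the invariant factors of ∂_1 are all 1, so H_0 ≅ Z.
  H_1: rank ker ∂_1 − rank ∂_2 = (6 − 3) − 3 = 0, and the invariant factors of ∂_2 are all 1, so H_1 ≅ 0.
  H_2: rank ker ∂_2 − rank ∂_3 = (4 − 3) − 1 = 0, and the invariant factors of ∂_3 are all 1, so H_2 ≅ 0.
  H_3: rank ker ∂_3 − rank ∂_4 = (1 − 1) − 0 = 0, and there is no ∂_4, so H_3 ≅ 0.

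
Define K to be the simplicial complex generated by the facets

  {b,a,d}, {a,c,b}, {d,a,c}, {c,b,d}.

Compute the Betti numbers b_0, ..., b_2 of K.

b_0 = 1, b_1 = 0, b_2 = 1.

We work with the vertex ordering a < b < c < d. The simplices of K, each written with vertices in increasing order, are:

  0-simplices (4): a, b, c, d
  1-simplices (6): ab, ac, ad, bc, bd, cd
  2-simplices (4): abc, abd, acd, bcd

so the chain groups are C_0 ≅ Z^4, C_1 ≅ Z^6, C_2 ≅ Z^4.

Boundary ∂_1: C_1 → C_0 sends each edge [p,q] (with p < q) to q − p. For instance
  ∂cd = d − c.
The resulting 4×6 matrix has rank 3, and its Smith normal form has invariant factors (1,1,1).

The boundary map ∂_2: C_2 → C_1 acts by ∂[p,q,r] = [q,r] − [p,r] + [p,q]. For instance
  ∂abc = bc − ac + ab,
  ∂bcd = cd − bd + bc.
The resulting 6×4 matrix has rank 3, and its Smith normal form has invariant factors (1,1,1).

Reading off H_k = ker ∂_k / im ∂_{k+1}:

  H_0: rank C_0 − rank ∂_1 = 4 − 3 = 1, and the invariant factors of ∂_1 are all 1, so H_0 ≅ Z.
  H_1: rank ker ∂_1 − rank ∂_2 = (6 − 3) − 3 = 0, and the invariant factors of ∂_2 are all 1, so H_1 ≅ 0.
  H_2: rank ker ∂_2 − rank ∂_3 = (4 − 3) − 0 = 1, and there is no ∂_3, so H_2 ≅ Z.

(K is a triangulation of the 2-sphere S^2.)

Hence the Betti numbers are b_0 = 1, b_1 = 0, b_2 = 1.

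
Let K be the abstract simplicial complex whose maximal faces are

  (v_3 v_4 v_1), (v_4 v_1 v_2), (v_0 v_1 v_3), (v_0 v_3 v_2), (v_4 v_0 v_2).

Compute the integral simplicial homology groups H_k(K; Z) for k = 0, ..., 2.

H_0 ≅ Z,  H_1 ≅ Z,  H_2 = 0.

We work with the vertex ordering v_0 < v_1 < v_2 < v_3 < v_4. The simplices of K, each written with vertices in increasing order, are:

  0-simplices (5): [v_0], [v_1], [v_2], [v_3], [v_4]
  1-simplices (10): [v_0,v_1], [v_0,v_2], [v_0,v_3], [v_0,v_4], [v_1,v_2], [v_1,v_3], [v_1,v_4], [v_2,v_3], [v_2,v_4], [v_3,v_4]
  2-simplices (5): [v_0,v_1,v_3], [v_0,v_2,v_3], [v_0,v_2,v_4], [v_1,v_2,v_4], [v_1,v_3,v_4]

so the chain groups are C_0 ≅ Z^5, C_1 ≅ Z^10, C_2 ≅ Z^5.

Boundary ∂_1: C_1 → C_0 is given by ∂[p,q] = [q] − [p].
As a 5×10 matrix over Z this has rank 4, with invariant factors (1,1,1,1).

∂_2: C_2 → C_1 acts by ∂[p,q,r] = [q,r] − [p,r] + [p,q]. For instance
  ∂[v_1,v_3,v_4] = [v_3,v_4] − [v_1,v_4] + [v_1,v_3],
  ∂[v_0,v_2,v_4] = [v_2,v_4] − [v_0,v_4] + [v_0,v_2].
The resulting 10×5 matrix has rank 5, and its Smith normal form has invariant factors (1,1,1,1,1).

From H_k ≅ ker(∂_k) / im(∂_{k+1}) we obtain:

  H_0: rank C_0 − rank ∂_1 = 5 − 4 = 1, and the invariant factors of ∂_1 are all 1, so H_0 = Z.
  H_1: rank ker ∂_1 − rank ∂_2 = (10 − 4) − 5 = 1, and the invariant factors of ∂_2 are all 1, so H_1 = Z.
  H_2: rank ker ∂_2 − rank ∂_3 = (5 − 5) − 0 = 0, and there is no ∂_3, so H_2 = 0.

As a check, the Euler characteristic is 5 − 10 + 5 = 0, which agrees with 1 − 1 + 0 = 0.
(K is a triangulation of the Möbius band.)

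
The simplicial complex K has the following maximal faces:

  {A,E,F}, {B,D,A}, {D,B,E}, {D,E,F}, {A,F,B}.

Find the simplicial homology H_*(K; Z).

H_0 = Z,  H_1 = Z,  H_2 = 0.

Fix the vertex order A < B < D < E < F and write every simplex with vertices in increasing order. Then dim K = 2 and the simplices of K are:

  0-simplices (5): A, B, D, E, F
  1-simplices (10): AB, AD, AE, AF, BD, BE, BF, DE, DF, EF
  2-simplices (5): ABD, ABF, AEF, BDE, DEF

giving chain groups C_0 ≅ Z^5, C_1 ≅ Z^10, C_2 ≅ Z^5.

The boundary map ∂_1: C_1 → C_0 maps an edge to its endpoints' difference, ∂[p,q] = q − p. For instance
  ∂AF = F − A.
As a 5×10 matrix over Z this has rank 4, with invariant factors (1,1,1,1).

Boundary ∂_2: C_2 → C_1 sends each 2-simplex [p,q,r] to [q,r] − [p,r] + [p,q]. For instance
  ∂BDE = DE − BE + BD,
  ∂ABD = BD − AD + AB.
As a 10×5 matrix over Z this has rank 5, with invariant factors (1,1,1,1,1).

Reading off H_k = ker ∂_k / im ∂_{k+1}:

  H_0: rank C_0 − rank ∂_1 = 5 − 4 = 1, and the invariant factors of ∂_1 are all 1, so H_0 = Z.
  H_1: rank ker ∂_1 − rank ∂_2 = (10 − 4) − 5 = 1, and the invariant factors of ∂_2 are all 1, so H_1 = Z.
  H_2: rank ker ∂_2 − rank ∂_3 = (5 − 5) − 0 = 0, and there is no ∂_3, so H_2 = 0.

(K is a triangulation of the Möbius band.)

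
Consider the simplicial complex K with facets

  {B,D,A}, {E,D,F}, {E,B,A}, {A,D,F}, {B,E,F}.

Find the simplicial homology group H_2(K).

H_2 = 0.

Take the total order A < B < D < E < F on the vertex set. Then K (dimension 2) consists of the simplices:

  0-simplices (5): A, B, D, E, F
  1-simplices (10): AB, AD, AE, AF, BD, BE, BF, DE, DF, EF
  2-simplices (5): ABD, ABE, ADF, BEF, DEF

giving chain groups C_0 ≅ Z^5, C_1 ≅ Z^10, C_2 ≅ Z^5.

Boundary ∂_1: C_1 → C_0 maps an edge to its endpoints' difference, ∂[p,q] = q − p. For instance
  ∂AD = D − A.
This gives a 5×10 integer matrix of rank 4; reducing to Smith normal form yields diagonal entries (1,1,1,1).

The boundary map ∂_2: C_2 → C_1 sends each 2-simplex [p,q,r] to [q,r] − [p,r] + [p,q]. For instance
  ∂DEF = EF − DF + DE,
  ∂ABE = BE − AE + AB.
The 10×5 boundary matrix has rank 5 and Smith normal form diag(1,1,1,1,1).

From H_k ≅ ker(∂_k) / im(∂_{k+1}) we obtain:

  H_2: rank ker ∂_2 − rank ∂_3 = (5 − 5) − 0 = 0, and there is no ∂_3, so H_2 = 0.

(K is a triangulation of the Möbius band.)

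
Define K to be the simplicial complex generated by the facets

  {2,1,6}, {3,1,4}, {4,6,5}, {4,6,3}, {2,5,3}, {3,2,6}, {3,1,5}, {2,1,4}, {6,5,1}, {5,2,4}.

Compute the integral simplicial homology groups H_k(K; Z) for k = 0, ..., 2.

We work with the vertex ordering 1 < 2 < 3 < 4 < 5 < 6. The simplices of K, each written with vertices in increasing order, are:

  0-simplices (6): [1], [2], [3], [4], [5], [6]
  1-simplices (15): [1,2], [1,3], [1,4], [1,5], [1,6], [2,3], [2,4], [2,5], [2,6], [3,4], [3,5], [3,6], [4,5], [4,6], [5,6]
  2-simplices (10): [1,2,4], [1,2,6], [1,3,4], [1,3,5], [1,5,6], [2,3,5], [2,3,6], [2,4,5], [3,4,6], [4,5,6]

so the chain groups are C_0 ≅ Z^6, C_1 ≅ Z^15, C_2 ≅ Z^10.

The boundary map ∂_1: C_1 → C_0 is given by ∂[p,q] = [q] − [p]. For instance
  ∂[4,6] = [6] − [4].
The resulting 6×15 matrix has rank 5, and its Smith normal form has invariant factors (1,1,1,1,1).

The boundary map ∂_2: C_2 → C_1 maps a triangle to the signed sum of its edges. For instance
  ∂[1,2,4] = [2,4] − [1,4] + [1,2],
  ∂[1,3,5] = [3,5] − [1,5] + [1,3].
As a 15×10 matrix over Z this has rank 10, with invariant factors (1,1,1,1,1,1,1,1,1,2).

Reading off H_k = ker ∂_k / im ∂_{k+1}:

  H_0: rank C_0 − rank ∂_1 = 6 − 5 = 1, and the invariant factors of ∂_1 are all 1, so H_0 ≅ Z.
  H_1: rank ker ∂_1 − rank ∂_2 = (15 − 5) − 10 = 0, and ∂_2 has invariant factor 2 > 1, so H_1 ≅ Z/2.
  H_2: rank ker ∂_2 − rank ∂_3 = (10 − 10) − 0 = 0, and there is no ∂_3, so H_2 ≅ 0.

H_0 = Z,  H_1 = Z/2,  H_2 = 0.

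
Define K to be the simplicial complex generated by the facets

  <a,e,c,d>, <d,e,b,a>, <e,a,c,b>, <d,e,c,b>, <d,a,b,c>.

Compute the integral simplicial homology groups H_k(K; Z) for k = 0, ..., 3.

Fix the vertex order a < b < c < d < e and write every simplex with vertices in increasing order. Then dim K = 3 and the simplices of K are:

  0-simplices (5): a, b, c, d, e
  1-simplices (10): ab, ac, ad, ae, bc, bd, be, cd, ce, de
  2-simplices (10): abc, abd, abe, acd, ace, ade, bcd, bce, bde, cde
  3-simplices (5): abcd, abce, abde, acde, bcde

Hence C_0 ≅ Z^5, C_1 ≅ Z^10, C_2 ≅ Z^10, C_3 ≅ Z^5.

∂_1: C_1 → C_0 is given by ∂[p,q] = [q] − [p]. For instance
  ∂ac = c − a.
As a 5×10 matrix over Z this has rank 4, with invariant factors (1,1,1,1).

∂_2: C_2 → C_1 acts by ∂[p,q,r] = [q,r] − [p,r] + [p,q]. For instance
  ∂ade = de − ae + ad,
  ∂ace = ce − ae + ac.
As a 10×10 matrix over Z this has rank 6, with invariant factors (1,1,1,1,1,1).

The boundary map ∂_3: C_3 → C_2 sends each 3-simplex σ to the alternating sum Σ_i (−1)^i (σ with its i-th vertex removed). For instance
  ∂acde = cde − ade + ace − acd,
  ∂abcd = bcd − acd + abd − abc.
The resulting 10×5 matrix has rank 4, and its Smith normal form has invariant factors (1,1,1,1).

Computing H_k = (kernel of ∂_k) / (image of ∂_{k+1}):

  H_0: rank C_0 − rank ∂_1 = 5 − 4 = 1, and the invariant factors of ∂_1 are all 1, so H_0 = Z.
  H_1: rank ker ∂_1 − rank ∂_2 = (10 − 4) − 6 = 0, and the invariant factors of ∂_2 are all 1, so H_1 = 0.
  H_2: rank ker ∂_2 − rank ∂_3 = (10 − 6) − 4 = 0, and the invariant factors of ∂_3 are all 1, so H_2 = 0.
  H_3: rank ker ∂_3 − rank ∂_4 = (5 − 4) − 0 = 1, and there is no ∂_4, so H_3 = Z.

(K is a triangulation of the 3-sphere S^3.)

H_0 = Z,  H_1 = 0,  H_2 = 0,  H_3 = Z.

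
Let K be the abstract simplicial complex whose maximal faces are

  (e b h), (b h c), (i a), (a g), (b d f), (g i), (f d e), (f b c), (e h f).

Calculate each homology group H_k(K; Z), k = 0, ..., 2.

H_0 = Z^2,  H_1 = Z^2,  H_2 = 0.

Fix the vertex order a < b < c < d < e < f < g < h < i and write every simplex with vertices in increasing order. Then dim K = 2 and the simplices of K are:

  0-simplices (9): a, b, c, d, e, f, g, h, i
  1-simplices (15): ag, ai, bc, bd, be, bf, bh, cf, ch, de, df, ef, eh, fh, gi
  2-simplices (6): bcf, bch, bdf, beh, def, efh

giving chain groups C_0 ≅ Z^9, C_1 ≅ Z^15, C_2 ≅ Z^6.

Boundary ∂_1: C_1 → C_0 sends each edge [p,q] (with p < q) to q − p. For instance
  ∂bf = f − b.
The resulting 9×15 matrix has rank 7, and its Smith normal form has invariant factors (1,1,1,1,1,1,1).

The boundary map ∂_2: C_2 → C_1 acts by ∂[p,q,r] = [q,r] − [p,r] + [p,q]. For instance
  ∂bdf = df − bf + bd,
  ∂def = ef − df + de.
As a 15×6 matrix over Z this has rank 6, with invariant factors (1,1,1,1,1,1).

Reading off H_k = ker ∂_k / im ∂_{k+1}:

  H_0: rank C_0 − rank ∂_1 = 9 − 7 = 2, and the invariant factors of ∂_1 are all 1, so H_0 ≅ Z^2.
  H_1: rank ker ∂_1 − rank ∂_2 = (15 − 7) − 6 = 2, and the invariant factors of ∂_2 are all 1, so H_1 ≅ Z^2.
  H_2: rank ker ∂_2 − rank ∂_3 = (6 − 6) − 0 = 0, and there is no ∂_3, so H_2 ≅ 0.

As a check, the Euler characteristic is 9 − 15 + 6 = 0, which agrees with 2 − 2 + 0 = 0.
(K is a triangulation of the disjoint union of the circle S^1 and the cylinder S^1 x I.)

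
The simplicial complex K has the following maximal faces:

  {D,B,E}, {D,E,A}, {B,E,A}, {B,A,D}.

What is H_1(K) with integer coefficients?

H_1 = 0.

K has 4 vertices, 6 edges, 4 triangles.
rank ∂_1 = 3, rank ∂_2 = 3 ⇒ b_1 = 6 − 3 − 3 = 0; all invariant factors of ∂_2 are 1 so no torsion. So H_1 ≅ 0.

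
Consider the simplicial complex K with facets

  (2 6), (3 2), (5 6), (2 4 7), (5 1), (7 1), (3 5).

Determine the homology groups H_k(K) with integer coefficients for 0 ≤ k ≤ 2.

H_0 ≅ Z,  H_1 ≅ Z^2,  H_2 = 0.

Order the vertices as 1 < 2 < 3 < 4 < 5 < 6 < 7. Listing each simplex with vertices in this order, K has dimension 2 with simplices:

  0-simplices (7): [1], [2], [3], [4], [5], [6], [7]
  1-simplices (9): [1,5], [1,7], [2,3], [2,4], [2,6], [2,7], [3,5], [4,7], [5,6]
  2-simplices (1): [2,4,7]

so the chain groups are C_0 ≅ Z^7, C_1 ≅ Z^9, C_2 ≅ Z^1.

Boundary ∂_1: C_1 → C_0 sends each edge [p,q] (with p < q) to q − p. For instance
  ∂[2,6] = [6] − [2].
The 7×9 boundary matrix has rank 6 and Smith normal form diag(1,1,1,1,1,1).

Boundary ∂_2: C_2 → C_1 maps a triangle to the signed sum of its edges. For instance
  ∂[2,4,7] = [4,7] − [2,7] + [2,4].
This gives a 9×1 integer matrix of rank 1; reducing to Smith normal form yields diagonal entries (1).

Now H_k = ker ∂_k / im ∂_{k+1}, so:

  H_0: rank C_0 − rank ∂_1 = 7 − 6 = 1, and the invariant factors of ∂_1 are all 1, so H_0 ≅ Z.
  H_1: rank ker ∂_1 − rank ∂_2 = (9 − 6) − 1 = 2, and the invariant factors of ∂_2 are all 1, so H_1 ≅ Z^2.
  H_2: rank ker ∂_2 − rank ∂_3 = (1 − 1) − 0 = 0, and there is no ∂_3, so H_2 ≅ 0.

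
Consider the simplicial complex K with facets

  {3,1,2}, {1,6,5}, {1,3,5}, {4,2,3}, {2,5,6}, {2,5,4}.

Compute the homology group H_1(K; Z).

Order the vertices as 1 < 2 < 3 < 4 < 5 < 6. Listing each simplex with vertices in this order, K has dimension 2 with simplices:

  0-simplices (6): [1], [2], [3], [4], [5], [6]
  1-simplices (12): [1,2], [1,3], [1,5], [1,6], [2,3], [2,4], [2,5], [2,6], [3,4], [3,5], [4,5], [5,6]
  2-simplices (6): [1,2,3], [1,3,5], [1,5,6], [2,3,4], [2,4,5], [2,5,6]

so the chain groups are C_0 ≅ Z^6, C_1 ≅ Z^12, C_2 ≅ Z^6.

Boundary ∂_1: C_1 → C_0 is given by ∂[p,q] = [q] − [p]. For instance
  ∂[1,6] = [6] − [1].
The resulting 6×12 matrix has rank 5, and its Smith normal form has invariant factors (1,1,1,1,1).

The boundary map ∂_2: C_2 → C_1 acts by ∂[p,q,r] = [q,r] − [p,r] + [p,q]. For instance
  ∂[1,3,5] = [3,5] − [1,5] + [1,3],
  ∂[1,2,3] = [2,3] − [1,3] + [1,2].
As a 12×6 matrix over Z this has rank 6, with invariant factors (1,1,1,1,1,1).

Now H_k = ker ∂_k / im ∂_{k+1}, so:

  H_1: rank ker ∂_1 − rank ∂_2 = (12 − 5) − 6 = 1, and the invariant factors of ∂_2 are all 1, so H_1 = Z.

H_1 = Z.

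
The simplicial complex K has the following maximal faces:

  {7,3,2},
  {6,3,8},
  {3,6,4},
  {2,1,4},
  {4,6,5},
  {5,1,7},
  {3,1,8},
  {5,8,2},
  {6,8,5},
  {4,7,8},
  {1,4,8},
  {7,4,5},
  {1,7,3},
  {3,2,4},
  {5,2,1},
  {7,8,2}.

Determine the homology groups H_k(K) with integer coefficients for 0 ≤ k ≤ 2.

H_0 ≅ Z,  H_1 ≅ Z^2,  H_2 ≅ Z.

Fix the vertex order 1 < 2 < 3 < 4 < 5 < 6 < 7 < 8 and write every simplex with vertices in increasing order. Then dim K = 2 and the simplices of K are:

  0-simplices (8): [1], [2], [3], [4], [5], [6], [7], [8]
  1-simplices (24): (24 of them)
  2-simplices (16): [1,2,4], [1,2,5], [1,3,7], [1,3,8], [1,4,8], [1,5,7], [2,3,4], [2,3,7], [2,5,8], [2,7,8], [3,4,6], [3,6,8], [4,5,6], [4,5,7], [4,7,8], [5,6,8]

giving chain groups C_0 ≅ Z^8, C_1 ≅ Z^24, C_2 ≅ Z^16.

∂_1: C_1 → C_0 maps an edge to its endpoints' difference, ∂[p,q] = q − p.
As a 8×24 matrix over Z this has rank 7, with invariant factors (1,1,1,1,1,1,1).

Boundary ∂_2: C_2 → C_1 maps a triangle to the signed sum of its edges. For instance
  ∂[1,3,7] = [3,7] − [1,7] + [1,3],
  ∂[3,6,8] = [6,8] − [3,8] + [3,6].
The 24×16 boundary matrix has rank 15 and Smith normal form diag(1,1,1,1,1,1,1,1,1,1,1,1,1,1,1).

From H_k ≅ ker(∂_k) / im(∂_{k+1}) we obtain:

  H_0: rank C_0 − rank ∂_1 = 8 − 7 = 1, and the invariant factors of ∂_1 are all 1, so H_0 = Z.
  H_1: rank ker ∂_1 − rank ∂_2 = (24 − 7) − 15 = 2, and the invariant factors of ∂_2 are all 1, so H_1 = Z^2.
  H_2: rank ker ∂_2 − rank ∂_3 = (16 − 15) − 0 = 1, and there is no ∂_3, so H_2 = Z.

As a check, the Euler characteristic is 8 − 24 + 16 = 0, which agrees with 1 − 2 + 1 = 0.
(K is a triangulation of the torus T^2.)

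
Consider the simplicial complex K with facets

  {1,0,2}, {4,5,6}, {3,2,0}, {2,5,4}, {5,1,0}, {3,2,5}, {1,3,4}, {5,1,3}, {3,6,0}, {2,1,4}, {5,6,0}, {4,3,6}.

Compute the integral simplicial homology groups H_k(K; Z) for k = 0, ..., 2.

H_0 ≅ Z,  H_1 ≅ Z/2Z,  H_2 = 0.

K has 7 vertices, 18 edges, 12 triangles.
rank ∂_0 = 0, rank ∂_1 = 6 ⇒ b_0 = 7 − 0 − 6 = 1; all invariant factors of ∂_1 are 1 so no torsion. So H_0 ≅ Z.
rank ∂_1 = 6, rank ∂_2 = 12 ⇒ b_1 = 18 − 6 − 12 = 0; ∂_2 has invariant factor(s) [2] giving torsion. So H_1 ≅ Z/2Z.
rank ∂_2 = 12, rank ∂_3 = 0 ⇒ b_2 = 12 − 12 − 0 = 0. So H_2 ≅ 0.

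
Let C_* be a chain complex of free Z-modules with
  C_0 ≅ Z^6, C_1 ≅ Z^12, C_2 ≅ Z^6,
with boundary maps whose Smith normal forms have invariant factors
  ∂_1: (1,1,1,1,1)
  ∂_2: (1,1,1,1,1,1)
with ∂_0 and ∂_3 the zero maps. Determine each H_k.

H_0: b_0 = 6 − 0 − 5 = 1; torsion from ∂_1 factors > 1: none. So H_0 ≅ Z.
H_1: b_1 = 12 − 5 − 6 = 1; torsion from ∂_2 factors > 1: none. So H_1 ≅ Z.
H_2: b_2 = 6 − 6 − 0 = 0; torsion from ∂_3 factors > 1: none. So H_2 ≅ 0.

H_0 ≅ Z,  H_1 ≅ Z,  H_2 = 0.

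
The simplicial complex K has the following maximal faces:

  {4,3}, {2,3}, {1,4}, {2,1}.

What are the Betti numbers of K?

Fix the vertex order 1 < 2 < 3 < 4 and write every simplex with vertices in increasing order. Then dim K = 1 and the simplices of K are:

  0-simplices (4): [1], [2], [3], [4]
  1-simplices (4): [1,2], [1,4], [2,3], [3,4]

Hence C_0 ≅ Z^4, C_1 ≅ Z^4.

The boundary map ∂_1: C_1 → C_0 sends each edge [p,q] (with p < q) to q − p. For instance
  ∂[1,2] = [2] − [1].
The 4×4 boundary matrix has rank 3 and Smith normal form diag(1,1,1).

Computing H_k = (kernel of ∂_k) / (image of ∂_{k+1}):

  H_0: rank C_0 − rank ∂_1 = 4 − 3 = 1, and the invariant factors of ∂_1 are all 1, so H_0 = Z.
  H_1: rank ker ∂_1 − rank ∂_2 = (4 − 3) − 0 = 1, and there is no ∂_2, so H_1 = Z.

As a check, the Euler characteristic is 4 − 4 = 0, which agrees with 1 − 1 = 0.

Hence the Betti numbers are b_0 = 1, b_1 = 1.

b_0 = 1, b_1 = 1.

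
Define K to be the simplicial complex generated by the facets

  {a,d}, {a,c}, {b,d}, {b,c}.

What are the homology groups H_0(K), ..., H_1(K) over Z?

H_0 = Z,  H_1 = Z.

Fix the vertex order a < b < c < d and write every simplex with vertices in increasing order. Then dim K = 1 and the simplices of K are:

  0-simplices (4): a, b, c, d
  1-simplices (4): ac, ad, bc, bd

giving chain groups C_0 ≅ Z^4, C_1 ≅ Z^4.

The boundary map ∂_1: C_1 → C_0 sends each edge [p,q] (with p < q) to q − p. For instance
  ∂bd = d − b.
The resulting 4×4 matrix has rank 3, and its Smith normal form has invariant factors (1,1,1).

Computing H_k = (kernel of ∂_k) / (image of ∂_{k+1}):

  H_0: rank C_0 − rank ∂_1 = 4 − 3 = 1, and the invariant factors of ∂_1 are all 1, so H_0 ≅ Z.
  H_1: rank ker ∂_1 − rank ∂_2 = (4 − 3) − 0 = 1, and there is no ∂_2, so H_1 ≅ Z.

(K is a triangulation of the circle S^1.)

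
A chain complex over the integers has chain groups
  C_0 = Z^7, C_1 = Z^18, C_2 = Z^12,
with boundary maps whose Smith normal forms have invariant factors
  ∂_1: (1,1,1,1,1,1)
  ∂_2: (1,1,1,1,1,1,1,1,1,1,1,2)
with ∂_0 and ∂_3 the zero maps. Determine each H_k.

H_0 ≅ Z,  H_1 ≅ Z/2Z,  H_2 = 0.

H_0: b_0 = 7 − 0 − 6 = 1; torsion from ∂_1 factors > 1: none. So H_0 ≅ Z.
H_1: b_1 = 18 − 6 − 12 = 0; torsion from ∂_2 factors > 1: [2]. So H_1 ≅ Z/2Z.
H_2: b_2 = 12 − 12 − 0 = 0; torsion from ∂_3 factors > 1: none. So H_2 ≅ 0.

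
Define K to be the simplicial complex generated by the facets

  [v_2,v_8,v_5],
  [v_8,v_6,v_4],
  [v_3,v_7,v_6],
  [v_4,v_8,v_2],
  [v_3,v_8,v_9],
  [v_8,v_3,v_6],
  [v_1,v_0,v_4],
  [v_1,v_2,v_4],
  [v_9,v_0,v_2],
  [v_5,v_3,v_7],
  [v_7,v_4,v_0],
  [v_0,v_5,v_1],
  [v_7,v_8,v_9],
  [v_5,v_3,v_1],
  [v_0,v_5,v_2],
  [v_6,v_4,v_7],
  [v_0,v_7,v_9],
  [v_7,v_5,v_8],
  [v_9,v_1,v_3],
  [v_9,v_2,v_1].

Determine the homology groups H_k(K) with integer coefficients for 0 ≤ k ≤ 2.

Take the total order v_0 < v_1 < v_2 < v_3 < v_4 < v_5 < v_6 < v_7 < v_8 < v_9 on the vertex set. Then K (dimension 2) consists of the simplices:

  0-simplices (10): [v_0], [v_1], [v_2], [v_3], [v_4], [v_5], [v_6], [v_7], [v_8], [v_9]
  1-simplices (30): (30 of them)
  2-simplices (20): (20 of them)

giving chain groups C_0 ≅ Z^10, C_1 ≅ Z^30, C_2 ≅ Z^20.

The boundary map ∂_1: C_1 → C_0 maps an edge to its endpoints' difference, ∂[p,q] = q − p.
This gives a 10×30 integer matrix of rank 9; reducing to Smith normal form yields diagonal entries (1,1,1,1,1,1,1,1,1).

∂_2: C_2 → C_1 acts by ∂[p,q,r] = [q,r] − [p,r] + [p,q]. For instance
  ∂[v_3,v_8,v_9] = [v_8,v_9] − [v_3,v_9] + [v_3,v_8],
  ∂[v_2,v_5,v_8] = [v_5,v_8] − [v_2,v_8] + [v_2,v_5].
As a 30×20 matrix over Z this has rank 20, with invariant factors (1,1,1,1,1,1,1,1,1,1,1,1,1,1,1,1,1,1,1,2).

From H_k ≅ ker(∂_k) / im(∂_{k+1}) we obtain:

  H_0: rank C_0 − rank ∂_1 = 10 − 9 = 1, and the invariant factors of ∂_1 are all 1, so H_0 ≅ Z.
  H_1: rank ker ∂_1 − rank ∂_2 = (30 − 9) − 20 = 1, and ∂_2 has invariant factor 2 > 1, so H_1 ≅ Z ⊕ Z/2.
  H_2: rank ker ∂_2 − rank ∂_3 = (20 − 20) − 0 = 0, and there is no ∂_3, so H_2 ≅ 0.

As a check, the Euler characteristic is 10 − 30 + 20 = 0, which agrees with 1 − 1 + 0 = 0.

H_0 ≅ Z,  H_1 ≅ Z ⊕ Z/2,  H_2 = 0.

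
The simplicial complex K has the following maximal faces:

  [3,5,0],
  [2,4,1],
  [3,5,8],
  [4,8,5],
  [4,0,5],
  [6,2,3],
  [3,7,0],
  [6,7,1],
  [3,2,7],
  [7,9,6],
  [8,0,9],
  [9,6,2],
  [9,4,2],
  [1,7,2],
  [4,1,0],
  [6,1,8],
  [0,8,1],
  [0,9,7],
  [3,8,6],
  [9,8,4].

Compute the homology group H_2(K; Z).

We work with the vertex ordering 0 < 1 < 2 < 3 < 4 < 5 < 6 < 7 < 8 < 9. The simplices of K, each written with vertices in increasing order, are:

  0-simplices (10): [0], [1], [2], [3], [4], [5], [6], [7], [8], [9]
  1-simplices (30): (30 of them)
  2-simplices (20): (20 of them)

giving chain groups C_0 ≅ Z^10, C_1 ≅ Z^30, C_2 ≅ Z^20.

The boundary map ∂_1: C_1 → C_0 maps an edge to its endpoints' difference, ∂[p,q] = q − p. For instance
  ∂[5,8] = [8] − [5].
The resulting 10×30 matrix has rank 9, and its Smith normal form has invariant factors (1,1,1,1,1,1,1,1,1).

∂_2: C_2 → C_1 sends each 2-simplex [p,q,r] to [q,r] − [p,r] + [p,q]. For instance
  ∂[2,4,9] = [4,9] − [2,9] + [2,4],
  ∂[0,7,9] = [7,9] − [0,9] + [0,7].
The 30×20 boundary matrix has rank 20 and Smith normal form diag(1,1,1,1,1,1,1,1,1,1,1,1,1,1,1,1,1,1,1,2).

Reading off H_k = ker ∂_k / im ∂_{k+1}:

  H_2: rank ker ∂_2 − rank ∂_3 = (20 − 20) − 0 = 0, and there is no ∂_3, so H_2 = 0.

(K is a triangulation of the Klein bottle.)

H_2 = 0.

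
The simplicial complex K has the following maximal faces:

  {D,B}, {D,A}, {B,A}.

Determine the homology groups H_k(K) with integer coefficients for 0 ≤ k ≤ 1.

H_0 = Z,  H_1 = Z.

Take the total order A < B < D on the vertex set. Then K (dimension 1) consists of the simplices:

  0-simplices (3): A, B, D
  1-simplices (3): AB, AD, BD

giving chain groups C_0 ≅ Z^3, C_1 ≅ Z^3.

Boundary ∂_1: C_1 → C_0 maps an edge to its endpoints' difference, ∂[p,q] = q − p.
As a 3×3 matrix over Z this has rank 2, with invariant factors (1,1).

Computing H_k = (kernel of ∂_k) / (image of ∂_{k+1}):

  H_0: rank C_0 − rank ∂_1 = 3 − 2 = 1, and the invariant factors of ∂_1 are all 1, so H_0 = Z.
  H_1: rank ker ∂_1 − rank ∂_2 = (3 − 2) − 0 = 1, and there is no ∂_2, so H_1 = Z.

As a check, the Euler characteristic is 3 − 3 = 0, which agrees with 1 − 1 = 0.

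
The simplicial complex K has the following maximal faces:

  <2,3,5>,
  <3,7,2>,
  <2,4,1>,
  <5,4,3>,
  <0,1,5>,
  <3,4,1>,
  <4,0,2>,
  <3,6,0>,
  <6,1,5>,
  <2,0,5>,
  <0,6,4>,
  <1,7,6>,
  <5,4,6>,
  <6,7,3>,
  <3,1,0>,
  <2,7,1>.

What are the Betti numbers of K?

We work with the vertex ordering 0 < 1 < 2 < 3 < 4 < 5 < 6 < 7. The simplices of K, each written with vertices in increasing order, are:

  0-simplices (8): [0], [1], [2], [3], [4], [5], [6], [7]
  1-simplices (24): (24 of them)
  2-simplices (16): [0,1,3], [0,1,5], [0,2,4], [0,2,5], [0,3,6], [0,4,6], [1,2,4], [1,2,7], [1,3,4], [1,5,6], [1,6,7], [2,3,5], [2,3,7], [3,4,5], [3,6,7], [4,5,6]

so the chain groups are C_0 ≅ Z^8, C_1 ≅ Z^24, C_2 ≅ Z^16.

Boundary ∂_1: C_1 → C_0 is given by ∂[p,q] = [q] − [p]. For instance
  ∂[0,6] = [6] − [0].
This gives a 8×24 integer matrix of rank 7; reducing to Smith normal form yields diagonal entries (1,1,1,1,1,1,1).

∂_2: C_2 → C_1 sends each 2-simplex [p,q,r] to [q,r] − [p,r] + [p,q]. For instance
  ∂[1,3,4] = [3,4] − [1,4] + [1,3],
  ∂[0,1,3] = [1,3] − [0,3] + [0,1].
This gives a 24×16 integer matrix of rank 15; reducing to Smith normal form yields diagonal entries (1,1,1,1,1,1,1,1,1,1,1,1,1,1,1).

Now H_k = ker ∂_k / im ∂_{k+1}, so:

  H_0: rank C_0 − rank ∂_1 = 8 − 7 = 1, and the invariant factors of ∂_1 are all 1, so H_0 = Z.
  H_1: rank ker ∂_1 − rank ∂_2 = (24 − 7) − 15 = 2, and the invariant factors of ∂_2 are all 1, so H_1 = Z^2.
  H_2: rank ker ∂_2 − rank ∂_3 = (16 − 15) − 0 = 1, and there is no ∂_3, so H_2 = Z.

(K is a triangulation of the torus T^2.)

Hence the Betti numbers are b_0 = 1, b_1 = 2, b_2 = 1.

b_0 = 1, b_1 = 2, b_2 = 1.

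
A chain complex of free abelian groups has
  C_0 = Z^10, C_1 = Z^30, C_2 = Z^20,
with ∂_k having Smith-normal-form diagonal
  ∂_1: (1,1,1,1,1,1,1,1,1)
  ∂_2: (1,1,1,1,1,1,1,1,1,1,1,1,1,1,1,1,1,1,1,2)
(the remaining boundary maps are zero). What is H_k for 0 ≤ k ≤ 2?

H_0: b_0 = 10 − 0 − 9 = 1; torsion from ∂_1 factors > 1: none. So H_0 = Z.
H_1: b_1 = 30 − 9 − 20 = 1; torsion from ∂_2 factors > 1: [2]. So H_1 = Z ⊕ Z/2Z.
H_2: b_2 = 20 − 20 − 0 = 0; torsion from ∂_3 factors > 1: none. So H_2 = 0.

H_0 = Z,  H_1 = Z ⊕ Z/2Z,  H_2 = 0.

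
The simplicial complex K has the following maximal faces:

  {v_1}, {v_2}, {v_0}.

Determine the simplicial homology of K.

H_0 ≅ Z^3.

Order the vertices as v_0 < v_1 < v_2. Listing each simplex with vertices in this order, K has dimension 0 with simplices:

  0-simplices (3): [v_0], [v_1], [v_2]

Hence C_0 ≅ Z^3.

Computing H_k = (kernel of ∂_k) / (image of ∂_{k+1}):

  H_0: rank C_0 − rank ∂_1 = 3 − 0 = 3, and there is no ∂_1, so H_0 ≅ Z^3.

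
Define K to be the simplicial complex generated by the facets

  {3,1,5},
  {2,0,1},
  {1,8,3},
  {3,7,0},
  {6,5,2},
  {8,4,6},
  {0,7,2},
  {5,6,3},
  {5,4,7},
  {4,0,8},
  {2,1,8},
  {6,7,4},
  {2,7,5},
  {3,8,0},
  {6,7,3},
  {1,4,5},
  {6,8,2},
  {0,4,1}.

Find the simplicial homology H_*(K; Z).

H_0 ≅ Z,  H_1 ≅ Z ⊕ Z/2Z,  H_2 = 0.

K has 9 vertices, 27 edges, 18 triangles.
rank ∂_0 = 0, rank ∂_1 = 8 ⇒ b_0 = 9 − 0 − 8 = 1; all invariant factors of ∂_1 are 1 so no torsion. So H_0 = Z.
rank ∂_1 = 8, rank ∂_2 = 18 ⇒ b_1 = 27 − 8 − 18 = 1; ∂_2 has invariant factor(s) [2] giving torsion. So H_1 = Z ⊕ Z/2Z.
rank ∂_2 = 18, rank ∂_3 = 0 ⇒ b_2 = 18 − 18 − 0 = 0. So H_2 = 0.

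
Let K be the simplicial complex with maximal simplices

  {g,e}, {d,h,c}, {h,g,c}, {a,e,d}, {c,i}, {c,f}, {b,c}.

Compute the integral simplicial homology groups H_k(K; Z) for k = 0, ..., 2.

K has 9 vertices, 12 edges, 3 triangles.
rank ∂_0 = 0, rank ∂_1 = 8 ⇒ b_0 = 9 − 0 − 8 = 1; all invariant factors of ∂_1 are 1 so no torsion. So H_0 ≅ Z.
rank ∂_1 = 8, rank ∂_2 = 3 ⇒ b_1 = 12 − 8 − 3 = 1; all invariant factors of ∂_2 are 1 so no torsion. So H_1 ≅ Z.
rank ∂_2 = 3, rank ∂_3 = 0 ⇒ b_2 = 3 − 3 − 0 = 0. So H_2 ≅ 0.

H_0 ≅ Z,  H_1 ≅ Z,  H_2 = 0.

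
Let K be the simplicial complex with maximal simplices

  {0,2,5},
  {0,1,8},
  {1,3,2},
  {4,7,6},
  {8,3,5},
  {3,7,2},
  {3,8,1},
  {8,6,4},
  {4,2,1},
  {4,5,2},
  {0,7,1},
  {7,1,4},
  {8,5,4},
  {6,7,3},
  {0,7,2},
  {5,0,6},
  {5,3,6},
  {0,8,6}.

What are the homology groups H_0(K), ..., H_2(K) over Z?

Fix the vertex order 0 < 1 < 2 < 3 < 4 < 5 < 6 < 7 < 8 and write every simplex with vertices in increasing order. Then dim K = 2 and the simplices of K are:

  0-simplices (9): [0], [1], [2], [3], [4], [5], [6], [7], [8]
  1-simplices (27): (27 of them)
  2-simplices (18): [0,1,7], [0,1,8], [0,2,5], [0,2,7], [0,5,6], [0,6,8], [1,2,3], [1,2,4], [1,3,8], [1,4,7], [2,3,7], [2,4,5], [3,5,6], [3,5,8], [3,6,7], [4,5,8], [4,6,7], [4,6,8]

so the chain groups are C_0 ≅ Z^9, C_1 ≅ Z^27, C_2 ≅ Z^18.

The boundary map ∂_1: C_1 → C_0 sends each edge [p,q] (with p < q) to q − p. For instance
  ∂[4,6] = [6] − [4].
The 9×27 boundary matrix has rank 8 and Smith normal form diag(1,1,1,1,1,1,1,1).

The boundary map ∂_2: C_2 → C_1 maps a triangle to the signed sum of its edges. For instance
  ∂[4,6,8] = [6,8] − [4,8] + [4,6],
  ∂[3,6,7] = [6,7] − [3,7] + [3,6].
The resulting 27×18 matrix has rank 18, and its Smith normal form has invariant factors (1,1,1,1,1,1,1,1,1,1,1,1,1,1,1,1,1,2).

Computing H_k = (kernel of ∂_k) / (image of ∂_{k+1}):

  H_0: rank C_0 − rank ∂_1 = 9 − 8 = 1, and the invariant factors of ∂_1 are all 1, so H_0 ≅ Z.
  H_1: rank ker ∂_1 − rank ∂_2 = (27 − 8) − 18 = 1, and ∂_2 has invariant factor 2 > 1, so H_1 ≅ Z ⊕ Z_2.
  H_2: rank ker ∂_2 − rank ∂_3 = (18 − 18) − 0 = 0, and there is no ∂_3, so H_2 ≅ 0.

As a check, the Euler characteristic is 9 − 27 + 18 = 0, which agrees with 1 − 1 + 0 = 0.
(K is a triangulation of the Klein bottle.)

H_0 = Z,  H_1 = Z ⊕ Z_2,  H_2 = 0.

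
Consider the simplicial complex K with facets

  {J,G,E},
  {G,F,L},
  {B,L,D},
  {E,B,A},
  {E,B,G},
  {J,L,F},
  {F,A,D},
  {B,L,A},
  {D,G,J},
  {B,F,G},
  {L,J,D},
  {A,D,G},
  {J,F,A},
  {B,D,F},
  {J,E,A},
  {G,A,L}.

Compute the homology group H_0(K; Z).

Take the total order A < B < D < E < F < G < J < L on the vertex set. Then K (dimension 2) consists of the simplices:

  0-simplices (8): A, B, D, E, F, G, J, L
  1-simplices (24): AB, AD, AE, AF, AG, AJ, AL, BD, BE, BF, BG, BL, DF, DG, DJ, DL, EG, EJ, FG, FJ, FL, GJ, GL, JL
  2-simplices (16): ABE, ABL, ADF, ADG, AEJ, AFJ, AGL, BDF, BDL, BEG, BFG, DGJ, DJL, EGJ, FGL, FJL

Hence C_0 ≅ Z^8, C_1 ≅ Z^24, C_2 ≅ Z^16.

∂_1: C_1 → C_0 sends each edge [p,q] (with p < q) to q − p.
The 8×24 boundary matrix has rank 7 and Smith normal form diag(1,1,1,1,1,1,1).

The boundary map ∂_2: C_2 → C_1 acts by ∂[p,q,r] = [q,r] − [p,r] + [p,q]. For instance
  ∂ABE = BE − AE + AB,
  ∂FGL = GL − FL + FG.
The resulting 24×16 matrix has rank 15, and its Smith normal form has invariant factors (1,1,1,1,1,1,1,1,1,1,1,1,1,1,1).

Now H_k = ker ∂_k / im ∂_{k+1}, so:

  H_0: rank C_0 − rank ∂_1 = 8 − 7 = 1, and the invariant factors of ∂_1 are all 1, so H_0 = Z.

H_0 = Z.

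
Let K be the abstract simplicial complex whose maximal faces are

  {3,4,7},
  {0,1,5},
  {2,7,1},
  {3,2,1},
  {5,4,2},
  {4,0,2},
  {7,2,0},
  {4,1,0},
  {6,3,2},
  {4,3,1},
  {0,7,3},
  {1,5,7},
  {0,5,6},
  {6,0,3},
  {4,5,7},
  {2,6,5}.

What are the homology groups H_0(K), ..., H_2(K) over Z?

Take the total order 0 < 1 < 2 < 3 < 4 < 5 < 6 < 7 on the vertex set. Then K (dimension 2) consists of the simplices:

  0-simplices (8): [0], [1], [2], [3], [4], [5], [6], [7]
  1-simplices (24): (24 of them)
  2-simplices (16): [0,1,4], [0,1,5], [0,2,4], [0,2,7], [0,3,6], [0,3,7], [0,5,6], [1,2,3], [1,2,7], [1,3,4], [1,5,7], [2,3,6], [2,4,5], [2,5,6], [3,4,7], [4,5,7]

Hence C_0 ≅ Z^8, C_1 ≅ Z^24, C_2 ≅ Z^16.

Boundary ∂_1: C_1 → C_0 is given by ∂[p,q] = [q] − [p]. For instance
  ∂[2,7] = [7] − [2].
This gives a 8×24 integer matrix of rank 7; reducing to Smith normal form yields diagonal entries (1,1,1,1,1,1,1).

Boundary ∂_2: C_2 → C_1 maps a triangle to the signed sum of its edges. For instance
  ∂[0,2,4] = [2,4] − [0,4] + [0,2],
  ∂[0,1,4] = [1,4] − [0,4] + [0,1].
This gives a 24×16 integer matrix of rank 15; reducing to Smith normal form yields diagonal entries (1,1,1,1,1,1,1,1,1,1,1,1,1,1,1).

Reading off H_k = ker ∂_k / im ∂_{k+1}:

  H_0: rank C_0 − rank ∂_1 = 8 − 7 = 1, and the invariant factors of ∂_1 are all 1, so H_0 ≅ Z.
  H_1: rank ker ∂_1 − rank ∂_2 = (24 − 7) − 15 = 2, and the invariant factors of ∂_2 are all 1, so H_1 ≅ Z^2.
  H_2: rank ker ∂_2 − rank ∂_3 = (16 − 15) − 0 = 1, and there is no ∂_3, so H_2 ≅ Z.

As a check, the Euler characteristic is 8 − 24 + 16 = 0, which agrees with 1 − 2 + 1 = 0.

H_0 ≅ Z,  H_1 ≅ Z^2,  H_2 ≅ Z.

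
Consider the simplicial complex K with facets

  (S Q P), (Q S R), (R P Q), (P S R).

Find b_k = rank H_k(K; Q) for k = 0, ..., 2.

We work with the vertex ordering P < Q < R < S. The simplices of K, each written with vertices in increasing order, are:

  0-simplices (4): P, Q, R, S
  1-simplices (6): PQ, PR, PS, QR, QS, RS
  2-simplices (4): PQR, PQS, PRS, QRS

giving chain groups C_0 ≅ Z^4, C_1 ≅ Z^6, C_2 ≅ Z^4.

The boundary map ∂_1: C_1 → C_0 is given by ∂[p,q] = [q] − [p]. For instance
  ∂QS = S − Q.
This gives a 4×6 integer matrix of rank 3; reducing to Smith normal form yields diagonal entries (1,1,1).

The boundary map ∂_2: C_2 → C_1 sends each 2-simplex [p,q,r] to [q,r] − [p,r] + [p,q]. For instance
  ∂PQS = QS − PS + PQ,
  ∂PQR = QR − PR + PQ.
As a 6×4 matrix over Z this has rank 3, with invariant factors (1,1,1).

Reading off H_k = ker ∂_k / im ∂_{k+1}:

  H_0: rank C_0 − rank ∂_1 = 4 − 3 = 1, and the invariant factors of ∂_1 are all 1, so H_0 = Z.
  H_1: rank ker ∂_1 − rank ∂_2 = (6 − 3) − 3 = 0, and the invariant factors of ∂_2 are all 1, so H_1 = 0.
  H_2: rank ker ∂_2 − rank ∂_3 = (4 − 3) − 0 = 1, and there is no ∂_3, so H_2 = Z.

Hence the Betti numbers are b_0 = 1, b_1 = 0, b_2 = 1.

b_0 = 1, b_1 = 0, b_2 = 1.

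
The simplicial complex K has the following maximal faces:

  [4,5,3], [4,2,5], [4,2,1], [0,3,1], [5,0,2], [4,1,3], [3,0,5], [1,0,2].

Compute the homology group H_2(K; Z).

Order the vertices as 0 < 1 < 2 < 3 < 4 < 5. Listing each simplex with vertices in this order, K has dimension 2 with simplices:

  0-simplices (6): [0], [1], [2], [3], [4], [5]
  1-simplices (12): [0,1], [0,2], [0,3], [0,5], [1,2], [1,3], [1,4], [2,4], [2,5], [3,4], [3,5], [4,5]
  2-simplices (8): [0,1,2], [0,1,3], [0,2,5], [0,3,5], [1,2,4], [1,3,4], [2,4,5], [3,4,5]

so the chain groups are C_0 ≅ Z^6, C_1 ≅ Z^12, C_2 ≅ Z^8.

The boundary map ∂_1: C_1 → C_0 maps an edge to its endpoints' difference, ∂[p,q] = q − p. For instance
  ∂[0,1] = [1] − [0].
This gives a 6×12 integer matrix of rank 5; reducing to Smith normal form yields diagonal entries (1,1,1,1,1).

Boundary ∂_2: C_2 → C_1 maps a triangle to the signed sum of its edges. For instance
  ∂[0,3,5] = [3,5] − [0,5] + [0,3],
  ∂[0,1,2] = [1,2] − [0,2] + [0,1].
The resulting 12×8 matrix has rank 7, and its Smith normal form has invariant factors (1,1,1,1,1,1,1).

From H_k ≅ ker(∂_k) / im(∂_{k+1}) we obtain:

  H_2: rank ker ∂_2 − rank ∂_3 = (8 − 7) − 0 = 1, and there is no ∂_3, so H_2 = Z.

H_2 ≅ Z.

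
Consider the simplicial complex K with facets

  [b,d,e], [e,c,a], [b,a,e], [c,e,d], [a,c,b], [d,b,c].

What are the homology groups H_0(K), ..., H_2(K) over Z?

H_0 = Z,  H_1 = 0,  H_2 = Z.

We work with the vertex ordering a < b < c < d < e. The simplices of K, each written with vertices in increasing order, are:

  0-simplices (5): a, b, c, d, e
  1-simplices (9): ab, ac, ae, bc, bd, be, cd, ce, de
  2-simplices (6): abc, abe, ace, bcd, bde, cde

giving chain groups C_0 ≅ Z^5, C_1 ≅ Z^9, C_2 ≅ Z^6.

Boundary ∂_1: C_1 → C_0 sends each edge [p,q] (with p < q) to q − p.
As a 5×9 matrix over Z this has rank 4, with invariant factors (1,1,1,1).

The boundary map ∂_2: C_2 → C_1 sends each 2-simplex [p,q,r] to [q,r] − [p,r] + [p,q]. For instance
  ∂cde = de − ce + cd,
  ∂bde = de − be + bd.
The resulting 9×6 matrix has rank 5, and its Smith normal form has invariant factors (1,1,1,1,1).

Reading off H_k = ker ∂_k / im ∂_{k+1}:

  H_0: rank C_0 − rank ∂_1 = 5 − 4 = 1, and the invariant factors of ∂_1 are all 1, so H_0 ≅ Z.
  H_1: rank ker ∂_1 − rank ∂_2 = (9 − 4) − 5 = 0, and the invariant factors of ∂_2 are all 1, so H_1 ≅ 0.
  H_2: rank ker ∂_2 − rank ∂_3 = (6 − 5) − 0 = 1, and there is no ∂_3, so H_2 ≅ Z.

As a check, the Euler characteristic is 5 − 9 + 6 = 2, which agrees with 1 − 0 + 1 = 2.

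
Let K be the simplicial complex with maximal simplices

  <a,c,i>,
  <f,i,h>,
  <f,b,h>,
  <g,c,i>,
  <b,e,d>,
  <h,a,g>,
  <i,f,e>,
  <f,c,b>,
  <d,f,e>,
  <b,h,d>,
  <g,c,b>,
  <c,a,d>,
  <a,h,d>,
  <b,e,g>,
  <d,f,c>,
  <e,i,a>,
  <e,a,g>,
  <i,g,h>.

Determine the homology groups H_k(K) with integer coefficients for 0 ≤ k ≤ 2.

H_0 ≅ Z,  H_1 ≅ Z × Z/2,  H_2 = 0.

Order the vertices as a < b < c < d < e < f < g < h < i. Listing each simplex with vertices in this order, K has dimension 2 with simplices:

  0-simplices (9): a, b, c, d, e, f, g, h, i
  1-simplices (27): ac, ad, ae, ag, ah, ai, bc, bd, be, bf, bg, bh, cd, cf, cg, ci, de, df, dh, ef, eg, ei, fh, fi, gh, gi, hi
  2-simplices (18): acd, aci, adh, aeg, aei, agh, bcf, bcg, bde, bdh, beg, bfh, cdf, cgi, def, efi, fhi, ghi

giving chain groups C_0 ≅ Z^9, C_1 ≅ Z^27, C_2 ≅ Z^18.

∂_1: C_1 → C_0 is given by ∂[p,q] = [q] − [p].
The resulting 9×27 matrix has rank 8, and its Smith normal form has invariant factors (1,1,1,1,1,1,1,1).

The boundary map ∂_2: C_2 → C_1 acts by ∂[p,q,r] = [q,r] − [p,r] + [p,q]. For instance
  ∂bcg = cg − bg + bc,
  ∂agh = gh − ah + ag.
As a 27×18 matrix over Z this has rank 18, with invariant factors (1,1,1,1,1,1,1,1,1,1,1,1,1,1,1,1,1,2).

From H_k ≅ ker(∂_k) / im(∂_{k+1}) we obtain:

  H_0: rank C_0 − rank ∂_1 = 9 − 8 = 1, and the invariant factors of ∂_1 are all 1, so H_0 ≅ Z.
  H_1: rank ker ∂_1 − rank ∂_2 = (27 − 8) − 18 = 1, and ∂_2 has invariant factor 2 > 1, so H_1 ≅ Z × Z/2.
  H_2: rank ker ∂_2 − rank ∂_3 = (18 − 18) − 0 = 0, and there is no ∂_3, so H_2 ≅ 0.

(K is a triangulation of the Klein bottle.)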